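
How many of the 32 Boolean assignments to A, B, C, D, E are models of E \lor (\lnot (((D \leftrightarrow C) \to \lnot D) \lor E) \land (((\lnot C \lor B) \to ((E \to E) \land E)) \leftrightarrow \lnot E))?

Initial set: {T (E \lor (\lnot (((D \leftrightarrow C) \to \lnot D) \lor E) \land (((\lnot C \lor B) \to ((E \to E) \land E)) \leftrightarrow \lnot E)))}.
T (E \lor (\lnot (((D \leftrightarrow C) \to \lnot D) \lor E) \land (((\lnot C \lor B) \to ((E \to E) \land E)) \leftrightarrow \lnot E))): β-rule — branch into T E  //  T (\lnot (((D \leftrightarrow C) \to \lnot D) \lor E) \land (((\lnot C \lor B) \to ((E \to E) \land E)) \leftrightarrow \lnot E)).
  branch 1 (add T E):
    ○ open, literals {E=T}.
  branch 2 (add T (\lnot (((D \leftrightarrow C) \to \lnot D) \lor E) \land (((\lnot C \lor B) \to ((E \to E) \land E)) \leftrightarrow \lnot E))):
    T (\lnot (((D \leftrightarrow C) \to \lnot D) \lor E) \land (((\lnot C \lor B) \to ((E \to E) \land E)) \leftrightarrow \lnot E)): α-rule — add T \lnot (((D \leftrightarrow C) \to \lnot D) \lor E), T (((\lnot C \lor B) \to ((E \to E) \land E)) \leftrightarrow \lnot E).
    T \lnot (((D \leftrightarrow C) \to \lnot D) \lor E): α-rule — add F ((D \leftrightarrow C) \to \lnot D), F E.
    F ((D \leftrightarrow C) \to \lnot D): α-rule — add T (D \leftrightarrow C), F \lnot D.
    T (((\lnot C \lor B) \to ((E \to E) \land E)) \leftrightarrow \lnot E): β-rule — branch into T ((\lnot C \lor B) \to ((E \to E) \land E)), T \lnot E  //  F ((\lnot C \lor B) \to ((E \to E) \land E)), F \lnot E.
      branch 2.1 (add T ((\lnot C \lor B) \to ((E \to E) \land E)), T \lnot E):
        T (D \leftrightarrow C): β-rule — branch into T D, T C  //  F D, F C.
          branch 2.1.1 (add T D, T C):
            T ((\lnot C \lor B) \to ((E \to E) \land E)): β-rule — branch into F (\lnot C \lor B)  //  T ((E \to E) \land E).
              branch 2.1.1.1 (add F (\lnot C \lor B)):
                F (\lnot C \lor B): α-rule — add F \lnot C, F B.
                ○ open, literals {B=F, C=T, D=T, E=F}.
              branch 2.1.1.2 (add T ((E \to E) \land E)):
                T ((E \to E) \land E): α-rule — add T (E \to E), T E.
                × closes — contains both E and \lnot E.
          branch 2.1.2 (add F D, F C):
            × closes — contains both D and \lnot D.
      branch 2.2 (add F ((\lnot C \lor B) \to ((E \to E) \land E)), F \lnot E):
        × closes — contains both E and \lnot E.
3 branches closed, 2 open.
Each open branch fixes some atoms; the unmentioned ones are free. Counting distinct full assignments: branch {E=T} (A, B, C, D) contributes 16 new; branch {B=F, C=T, D=T, E=F} (A) contributes 2 new. Total: 18.

18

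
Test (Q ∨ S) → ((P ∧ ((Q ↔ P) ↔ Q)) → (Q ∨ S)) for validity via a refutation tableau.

Valid

Assume the negation and expand:
Initial set: {F ((Q ∨ S) → ((P ∧ ((Q ↔ P) ↔ Q)) → (Q ∨ S)))}.
F ((Q ∨ S) → ((P ∧ ((Q ↔ P) ↔ Q)) → (Q ∨ S))): α-rule — add T (Q ∨ S), F ((P ∧ ((Q ↔ P) ↔ Q)) → (Q ∨ S)).
F ((P ∧ ((Q ↔ P) ↔ Q)) → (Q ∨ S)): α-rule — add T (P ∧ ((Q ↔ P) ↔ Q)), F (Q ∨ S).
T (P ∧ ((Q ↔ P) ↔ Q)): α-rule — add T P, T ((Q ↔ P) ↔ Q).
F (Q ∨ S): α-rule — add F Q, F S.
T (Q ∨ S): β-rule — branch into T Q  //  T S.
  branch 1 (add T Q):
    × closes — contains both Q and ¬Q.
  branch 2 (add T S):
    × closes — contains both S and ¬S.
All 2 branches close.
Every branch closed, so the negation is unsatisfiable and the formula is valid.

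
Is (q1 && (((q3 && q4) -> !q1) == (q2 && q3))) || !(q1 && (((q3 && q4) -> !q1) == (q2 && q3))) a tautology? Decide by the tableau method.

Assume the negation and expand:
Initial set: {!((q1 && (((q3 && q4) -> !q1) == (q2 && q3))) || !(q1 && (((q3 && q4) -> !q1) == (q2 && q3))))}.
!((q1 && (((q3 && q4) -> !q1) == (q2 && q3))) || !(q1 && (((q3 && q4) -> !q1) == (q2 && q3)))): α-rule — add !(q1 && (((q3 && q4) -> !q1) == (q2 && q3))), !!(q1 && (((q3 && q4) -> !q1) == (q2 && q3))).
!!(q1 && (((q3 && q4) -> !q1) == (q2 && q3))): α-rule — add q1, (((q3 && q4) -> !q1) == (q2 && q3)).
!(q1 && (((q3 && q4) -> !q1) == (q2 && q3))): β-rule — branch into !q1  //  !(((q3 && q4) -> !q1) == (q2 && q3)).
  branch 1 (add !q1):
    × closes — contains both q1 and !q1.
  branch 2 (add !(((q3 && q4) -> !q1) == (q2 && q3))):
    (((q3 && q4) -> !q1) == (q2 && q3)): β-rule — branch into ((q3 && q4) -> !q1), (q2 && q3)  //  !((q3 && q4) -> !q1), !(q2 && q3).
      branch 2.1 (add ((q3 && q4) -> !q1), (q2 && q3)):
        (q2 && q3): α-rule — add q2, q3.
        !(((q3 && q4) -> !q1) == (q2 && q3)): β-rule — branch into ((q3 && q4) -> !q1), !(q2 && q3)  //  !((q3 && q4) -> !q1), (q2 && q3).
          branch 2.1.1 (add ((q3 && q4) -> !q1), !(q2 && q3)):
            ((q3 && q4) -> !q1): β-rule — branch into !(q3 && q4)  //  !q1.
              branch 2.1.1.1 (add !(q3 && q4)):
                ((q3 && q4) -> !q1): β-rule — branch into !(q3 && q4)  //  !q1.
                  branch 2.1.1.1.1 (add !(q3 && q4)):
                    !(q2 && q3): β-rule — branch into !q2  //  !q3.
                      branch 2.1.1.1.1.1 (add !q2):
                        × closes — contains both q2 and !q2.
                      branch 2.1.1.1.1.2 (add !q3):
                        × closes — contains both q3 and !q3.
                  branch 2.1.1.1.2 (add !q1):
                    × closes — contains both q1 and !q1.
              branch 2.1.1.2 (add !q1):
                × closes — contains both q1 and !q1.
          branch 2.1.2 (add !((q3 && q4) -> !q1), (q2 && q3)):
            !((q3 && q4) -> !q1): α-rule — add (q3 && q4), !!q1.
            (q2 && q3): α-rule — add q2, q3.
            (q3 && q4): α-rule — add q3, q4.
            ((q3 && q4) -> !q1): β-rule — branch into !(q3 && q4)  //  !q1.
              branch 2.1.2.1 (add !(q3 && q4)):
                !(q3 && q4): β-rule — branch into !q3  //  !q4.
                  branch 2.1.2.1.1 (add !q3):
                    × closes — contains both q3 and !q3.
                  branch 2.1.2.1.2 (add !q4):
                    × closes — contains both q4 and !q4.
              branch 2.1.2.2 (add !q1):
                × closes — contains both q1 and !q1.
      branch 2.2 (add !((q3 && q4) -> !q1), !(q2 && q3)):
        !((q3 && q4) -> !q1): α-rule — add (q3 && q4), !!q1.
        (q3 && q4): α-rule — add q3, q4.
        !(((q3 && q4) -> !q1) == (q2 && q3)): β-rule — branch into ((q3 && q4) -> !q1), !(q2 && q3)  //  !((q3 && q4) -> !q1), (q2 && q3).
          branch 2.2.1 (add ((q3 && q4) -> !q1), !(q2 && q3)):
            !(q2 && q3): β-rule — branch into !q2  //  !q3.
              branch 2.2.1.1 (add !q2):
                ((q3 && q4) -> !q1): β-rule — branch into !(q3 && q4)  //  !q1.
                  branch 2.2.1.1.1 (add !(q3 && q4)):
                    !(q2 && q3): β-rule — branch into !q2  //  !q3.
                      branch 2.2.1.1.1.1 (add !q2):
                        !(q3 && q4): β-rule — branch into !q3  //  !q4.
                          branch 2.2.1.1.1.1.1 (add !q3):
                            × closes — contains both q3 and !q3.
                          branch 2.2.1.1.1.1.2 (add !q4):
                            × closes — contains both q4 and !q4.
                      branch 2.2.1.1.1.2 (add !q3):
                        × closes — contains both q3 and !q3.
                  branch 2.2.1.1.2 (add !q1):
                    × closes — contains both q1 and !q1.
              branch 2.2.1.2 (add !q3):
                × closes — contains both q3 and !q3.
          branch 2.2.2 (add !((q3 && q4) -> !q1), (q2 && q3)):
            !((q3 && q4) -> !q1): α-rule — add (q3 && q4), !!q1.
            (q2 && q3): α-rule — add q2, q3.
            (q3 && q4): α-rule — add q3, q4.
            !(q2 && q3): β-rule — branch into !q2  //  !q3.
              branch 2.2.2.1 (add !q2):
                × closes — contains both q2 and !q2.
              branch 2.2.2.2 (add !q3):
                × closes — contains both q3 and !q3.
All 15 branches close.
Every branch closed, so the negation is unsatisfiable and the formula is valid.

Valid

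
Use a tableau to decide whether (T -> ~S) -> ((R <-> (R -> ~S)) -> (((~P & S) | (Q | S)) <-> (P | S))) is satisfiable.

Satisfiable

Initial set: {((T -> ~S) -> ((R <-> (R -> ~S)) -> (((~P & S) | (Q | S)) <-> (P | S))))}.
((T -> ~S) -> ((R <-> (R -> ~S)) -> (((~P & S) | (Q | S)) <-> (P | S)))): β-rule — branch into ~(T -> ~S)  //  ((R <-> (R -> ~S)) -> (((~P & S) | (Q | S)) <-> (P | S))).
  branch 1 (add ~(T -> ~S)):
    ~(T -> ~S): α-rule — add T, ~~S.
    ○ open, literals {S=1, T=1}.
  branch 2 (add ((R <-> (R -> ~S)) -> (((~P & S) | (Q | S)) <-> (P | S)))):
    ((R <-> (R -> ~S)) -> (((~P & S) | (Q | S)) <-> (P | S))): β-rule — branch into ~(R <-> (R -> ~S))  //  (((~P & S) | (Q | S)) <-> (P | S)).
      branch 2.1 (add ~(R <-> (R -> ~S))):
        ~(R <-> (R -> ~S)): β-rule — branch into R, ~(R -> ~S)  //  ~R, (R -> ~S).
          branch 2.1.1 (add R, ~(R -> ~S)):
            ~(R -> ~S): α-rule — add R, ~~S.
            ○ open, literals {R=1, S=1}.
          branch 2.1.2 (add ~R, (R -> ~S)):
            (R -> ~S): β-rule — branch into ~R  //  ~S.
              branch 2.1.2.1 (add ~R):
                ○ open, literals {R=0}.
              branch 2.1.2.2 (add ~S):
                ○ open, literals {R=0, S=0}.
      branch 2.2 (add (((~P & S) | (Q | S)) <-> (P | S))):
        (((~P & S) | (Q | S)) <-> (P | S)): β-rule — branch into ((~P & S) | (Q | S)), (P | S)  //  ~((~P & S) | (Q | S)), ~(P | S).
          branch 2.2.1 (add ((~P & S) | (Q | S)), (P | S)):
            ((~P & S) | (Q | S)): β-rule — branch into (~P & S)  //  (Q | S).
              branch 2.2.1.1 (add (~P & S)):
                (~P & S): α-rule — add ~P, S.
                (P | S): β-rule — branch into P  //  S.
                  branch 2.2.1.1.1 (add P):
                    × closes — contains both P and ~P.
                  branch 2.2.1.1.2 (add S):
                    ○ open, literals {P=0, S=1}.
              branch 2.2.1.2 (add (Q | S)):
                (P | S): β-rule — branch into P  //  S.
                  branch 2.2.1.2.1 (add P):
                    (Q | S): β-rule — branch into Q  //  S.
                      branch 2.2.1.2.1.1 (add Q):
                        ○ open, literals {P=1, Q=1}.
                      branch 2.2.1.2.1.2 (add S):
                        ○ open, literals {P=1, S=1}.
                  branch 2.2.1.2.2 (add S):
                    (Q | S): β-rule — branch into Q  //  S.
                      branch 2.2.1.2.2.1 (add Q):
                        ○ open, literals {Q=1, S=1}.
                      branch 2.2.1.2.2.2 (add S):
                        ○ open, literals {S=1}.
          branch 2.2.2 (add ~((~P & S) | (Q | S)), ~(P | S)):
            ~((~P & S) | (Q | S)): α-rule — add ~(~P & S), ~(Q | S).
            ~(P | S): α-rule — add ~P, ~S.
            ~(Q | S): α-rule — add ~Q, ~S.
            ~(~P & S): β-rule — branch into ~~P  //  ~S.
              branch 2.2.2.1 (add ~~P):
                × closes — contains both P and ~P.
              branch 2.2.2.2 (add ~S):
                ○ open, literals {P=0, Q=0, S=0}.
2 branches closed, 10 open.
An open branch gives a satisfying assignment: S=1, T=1.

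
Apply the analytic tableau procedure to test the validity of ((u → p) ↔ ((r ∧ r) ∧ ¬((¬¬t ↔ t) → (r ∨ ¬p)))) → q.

Assume the negation and expand:
Initial set: {¬(((u → p) ↔ ((r ∧ r) ∧ ¬((¬¬t ↔ t) → (r ∨ ¬p)))) → q)}.
¬(((u → p) ↔ ((r ∧ r) ∧ ¬((¬¬t ↔ t) → (r ∨ ¬p)))) → q): α-rule — add ((u → p) ↔ ((r ∧ r) ∧ ¬((¬¬t ↔ t) → (r ∨ ¬p)))), ¬q.
((u → p) ↔ ((r ∧ r) ∧ ¬((¬¬t ↔ t) → (r ∨ ¬p)))): β-rule — branch into (u → p), ((r ∧ r) ∧ ¬((¬¬t ↔ t) → (r ∨ ¬p)))  //  ¬(u → p), ¬((r ∧ r) ∧ ¬((¬¬t ↔ t) → (r ∨ ¬p))).
  branch 1 (add (u → p), ((r ∧ r) ∧ ¬((¬¬t ↔ t) → (r ∨ ¬p)))):
    ((r ∧ r) ∧ ¬((¬¬t ↔ t) → (r ∨ ¬p))): α-rule — add (r ∧ r), ¬((¬¬t ↔ t) → (r ∨ ¬p)).
    (r ∧ r): α-rule — add r, r.
    ¬((¬¬t ↔ t) → (r ∨ ¬p)): α-rule — add (¬¬t ↔ t), ¬(r ∨ ¬p).
    ¬(r ∨ ¬p): α-rule — add ¬r, ¬¬p.
    × closes — contains both r and ¬r.
  branch 2 (add ¬(u → p), ¬((r ∧ r) ∧ ¬((¬¬t ↔ t) → (r ∨ ¬p)))):
    ¬(u → p): α-rule — add u, ¬p.
    ¬((r ∧ r) ∧ ¬((¬¬t ↔ t) → (r ∨ ¬p))): β-rule — branch into ¬(r ∧ r)  //  ¬¬((¬¬t ↔ t) → (r ∨ ¬p)).
      branch 2.1 (add ¬(r ∧ r)):
        ¬(r ∧ r): β-rule — branch into ¬r  //  ¬r.
          branch 2.1.1 (add ¬r):
            ○ open, literals {p=0, q=0, r=0, u=1}.
          branch 2.1.2 (add ¬r):
            ○ open, literals {p=0, q=0, r=0, u=1}.
      branch 2.2 (add ¬¬((¬¬t ↔ t) → (r ∨ ¬p))):
        ¬¬((¬¬t ↔ t) → (r ∨ ¬p)): β-rule — branch into ¬(¬¬t ↔ t)  //  (r ∨ ¬p).
          branch 2.2.1 (add ¬(¬¬t ↔ t)):
            ¬(¬¬t ↔ t): β-rule — branch into ¬¬t, ¬t  //  ¬¬¬t, t.
              branch 2.2.1.1 (add ¬¬t, ¬t):
                ¬¬t: drop double negation, giving t.
                × closes — contains both t and ¬t.
              branch 2.2.1.2 (add ¬¬¬t, t):
                ¬¬¬t: drop double negation, giving ¬t.
                × closes — contains both t and ¬t.
          branch 2.2.2 (add (r ∨ ¬p)):
            (r ∨ ¬p): β-rule — branch into r  //  ¬p.
              branch 2.2.2.1 (add r):
                ○ open, literals {p=0, q=0, r=1, u=1}.
              branch 2.2.2.2 (add ¬p):
                ○ open, literals {p=0, q=0, u=1}.
3 branches closed, 4 open.
An open branch gives a countermodel: p=0, q=0, r=0, u=1 (unmentioned atoms arbitrary); under it the original formula is false.

Not valid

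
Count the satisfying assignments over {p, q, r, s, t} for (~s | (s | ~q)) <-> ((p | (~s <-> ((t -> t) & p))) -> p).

24

Initial set: {((~s | (s | ~q)) <-> ((p | (~s <-> ((t -> t) & p))) -> p))}.
((~s | (s | ~q)) <-> ((p | (~s <-> ((t -> t) & p))) -> p)): β-rule — branch into (~s | (s | ~q)), ((p | (~s <-> ((t -> t) & p))) -> p)  //  ~(~s | (s | ~q)), ~((p | (~s <-> ((t -> t) & p))) -> p).
  branch 1 (add (~s | (s | ~q)), ((p | (~s <-> ((t -> t) & p))) -> p)):
    (~s | (s | ~q)): β-rule — branch into ~s  //  (s | ~q).
      branch 1.1 (add ~s):
        ((p | (~s <-> ((t -> t) & p))) -> p): β-rule — branch into ~(p | (~s <-> ((t -> t) & p)))  //  p.
          branch 1.1.1 (add ~(p | (~s <-> ((t -> t) & p)))):
            ~(p | (~s <-> ((t -> t) & p))): α-rule — add ~p, ~(~s <-> ((t -> t) & p)).
            ~(~s <-> ((t -> t) & p)): β-rule — branch into ~s, ~((t -> t) & p)  //  ~~s, ((t -> t) & p).
              branch 1.1.1.1 (add ~s, ~((t -> t) & p)):
                ~((t -> t) & p): β-rule — branch into ~(t -> t)  //  ~p.
                  branch 1.1.1.1.1 (add ~(t -> t)):
                    ~(t -> t): α-rule — add t, ~t.
                    × closes — contains both t and ~t.
                  branch 1.1.1.1.2 (add ~p):
                    ○ open, literals {p=false, s=false}.
              branch 1.1.1.2 (add ~~s, ((t -> t) & p)):
                × closes — contains both s and ~s.
          branch 1.1.2 (add p):
            ○ open, literals {p=true, s=false}.
      branch 1.2 (add (s | ~q)):
        ((p | (~s <-> ((t -> t) & p))) -> p): β-rule — branch into ~(p | (~s <-> ((t -> t) & p)))  //  p.
          branch 1.2.1 (add ~(p | (~s <-> ((t -> t) & p)))):
            ~(p | (~s <-> ((t -> t) & p))): α-rule — add ~p, ~(~s <-> ((t -> t) & p)).
            (s | ~q): β-rule — branch into s  //  ~q.
              branch 1.2.1.1 (add s):
                ~(~s <-> ((t -> t) & p)): β-rule — branch into ~s, ~((t -> t) & p)  //  ~~s, ((t -> t) & p).
                  branch 1.2.1.1.1 (add ~s, ~((t -> t) & p)):
                    × closes — contains both s and ~s.
                  branch 1.2.1.1.2 (add ~~s, ((t -> t) & p)):
                    ((t -> t) & p): α-rule — add (t -> t), p.
                    × closes — contains both p and ~p.
              branch 1.2.1.2 (add ~q):
                ~(~s <-> ((t -> t) & p)): β-rule — branch into ~s, ~((t -> t) & p)  //  ~~s, ((t -> t) & p).
                  branch 1.2.1.2.1 (add ~s, ~((t -> t) & p)):
                    ~((t -> t) & p): β-rule — branch into ~(t -> t)  //  ~p.
                      branch 1.2.1.2.1.1 (add ~(t -> t)):
                        ~(t -> t): α-rule — add t, ~t.
                        × closes — contains both t and ~t.
                      branch 1.2.1.2.1.2 (add ~p):
                        ○ open, literals {p=false, q=false, s=false}.
                  branch 1.2.1.2.2 (add ~~s, ((t -> t) & p)):
                    ((t -> t) & p): α-rule — add (t -> t), p.
                    × closes — contains both p and ~p.
          branch 1.2.2 (add p):
            (s | ~q): β-rule — branch into s  //  ~q.
              branch 1.2.2.1 (add s):
                ○ open, literals {p=true, s=true}.
              branch 1.2.2.2 (add ~q):
                ○ open, literals {p=true, q=false}.
  branch 2 (add ~(~s | (s | ~q)), ~((p | (~s <-> ((t -> t) & p))) -> p)):
    ~(~s | (s | ~q)): α-rule — add ~~s, ~(s | ~q).
    ~((p | (~s <-> ((t -> t) & p))) -> p): α-rule — add (p | (~s <-> ((t -> t) & p))), ~p.
    ~(s | ~q): α-rule — add ~s, ~~q.
    × closes — contains both s and ~s.
7 branches closed, 5 open.
Each open branch fixes some atoms; the unmentioned ones are free. Counting distinct full assignments: branch {p=false, s=false} (q, r, t) contributes 8 new; branch {p=true, s=false} (q, r, t) contributes 8 new; branch {p=false, q=false, s=false} (r, t) contributes 0 new; branch {p=true, s=true} (q, r, t) contributes 8 new; branch {p=true, q=false} (r, s, t) contributes 0 new. Total: 24.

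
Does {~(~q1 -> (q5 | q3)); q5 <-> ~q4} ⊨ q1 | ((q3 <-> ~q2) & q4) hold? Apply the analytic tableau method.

No

Initial set: {~(~q1 -> (q5 | q3)); (q5 <-> ~q4); ~(q1 | ((q3 <-> ~q2) & q4))}.
~(~q1 -> (q5 | q3)): α-rule — add ~q1, ~(q5 | q3).
~(q1 | ((q3 <-> ~q2) & q4)): α-rule — add ~q1, ~((q3 <-> ~q2) & q4).
~(q5 | q3): α-rule — add ~q5, ~q3.
(q5 <-> ~q4): β-rule — branch into q5, ~q4  //  ~q5, ~~q4.
  branch 1 (add q5, ~q4):
    × closes — contains both q5 and ~q5.
  branch 2 (add ~q5, ~~q4):
    ~((q3 <-> ~q2) & q4): β-rule — branch into ~(q3 <-> ~q2)  //  ~q4.
      branch 2.1 (add ~(q3 <-> ~q2)):
        ~(q3 <-> ~q2): β-rule — branch into q3, ~~q2  //  ~q3, ~q2.
          branch 2.1.1 (add q3, ~~q2):
            × closes — contains both q3 and ~q3.
          branch 2.1.2 (add ~q3, ~q2):
            ○ open, literals {q1=F, q2=F, q3=F, q4=T, q5=F}.
      branch 2.2 (add ~q4):
        × closes — contains both q4 and ~q4.
3 branches closed, 1 open.
An open branch gives a countermodel: q1=F, q2=F, q3=F, q4=T, q5=F (unmentioned atoms arbitrary); the premises hold there but the conclusion fails.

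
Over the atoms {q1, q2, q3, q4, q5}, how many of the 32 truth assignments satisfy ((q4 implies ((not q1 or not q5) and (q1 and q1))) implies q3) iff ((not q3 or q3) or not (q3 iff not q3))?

Initial set: {(((q4 implies ((not q1 or not q5) and (q1 and q1))) implies q3) iff ((not q3 or q3) or not (q3 iff not q3)))}.
(((q4 implies ((not q1 or not q5) and (q1 and q1))) implies q3) iff ((not q3 or q3) or not (q3 iff not q3))): β-rule — branch into ((q4 implies ((not q1 or not q5) and (q1 and q1))) implies q3), ((not q3 or q3) or not (q3 iff not q3))  //  not ((q4 implies ((not q1 or not q5) and (q1 and q1))) implies q3), not ((not q3 or q3) or not (q3 iff not q3)).
  branch 1 (add ((q4 implies ((not q1 or not q5) and (q1 and q1))) implies q3), ((not q3 or q3) or not (q3 iff not q3))):
    ((q4 implies ((not q1 or not q5) and (q1 and q1))) implies q3): β-rule — branch into not (q4 implies ((not q1 or not q5) and (q1 and q1)))  //  q3.
      branch 1.1 (add not (q4 implies ((not q1 or not q5) and (q1 and q1)))):
        not (q4 implies ((not q1 or not q5) and (q1 and q1))): α-rule — add q4, not ((not q1 or not q5) and (q1 and q1)).
        ((not q3 or q3) or not (q3 iff not q3)): β-rule — branch into (not q3 or q3)  //  not (q3 iff not q3).
          branch 1.1.1 (add (not q3 or q3)):
            not ((not q1 or not q5) and (q1 and q1)): β-rule — branch into not (not q1 or not q5)  //  not (q1 and q1).
              branch 1.1.1.1 (add not (not q1 or not q5)):
                not (not q1 or not q5): α-rule — add not not q1, not not q5.
                (not q3 or q3): β-rule — branch into not q3  //  q3.
                  branch 1.1.1.1.1 (add not q3):
                    ○ open, literals {q1=1, q3=0, q4=1, q5=1}.
                  branch 1.1.1.1.2 (add q3):
                    ○ open, literals {q1=1, q3=1, q4=1, q5=1}.
              branch 1.1.1.2 (add not (q1 and q1)):
                (not q3 or q3): β-rule — branch into not q3  //  q3.
                  branch 1.1.1.2.1 (add not q3):
                    not (q1 and q1): β-rule — branch into not q1  //  not q1.
                      branch 1.1.1.2.1.1 (add not q1):
                        ○ open, literals {q1=0, q3=0, q4=1}.
                      branch 1.1.1.2.1.2 (add not q1):
                        ○ open, literals {q1=0, q3=0, q4=1}.
                  branch 1.1.1.2.2 (add q3):
                    not (q1 and q1): β-rule — branch into not q1  //  not q1.
                      branch 1.1.1.2.2.1 (add not q1):
                        ○ open, literals {q1=0, q3=1, q4=1}.
                      branch 1.1.1.2.2.2 (add not q1):
                        ○ open, literals {q1=0, q3=1, q4=1}.
          branch 1.1.2 (add not (q3 iff not q3)):
            not ((not q1 or not q5) and (q1 and q1)): β-rule — branch into not (not q1 or not q5)  //  not (q1 and q1).
              branch 1.1.2.1 (add not (not q1 or not q5)):
                not (not q1 or not q5): α-rule — add not not q1, not not q5.
                not (q3 iff not q3): β-rule — branch into q3, not not q3  //  not q3, not q3.
                  branch 1.1.2.1.1 (add q3, not not q3):
                    ○ open, literals {q1=1, q3=1, q4=1, q5=1}.
                  branch 1.1.2.1.2 (add not q3, not q3):
                    ○ open, literals {q1=1, q3=0, q4=1, q5=1}.
              branch 1.1.2.2 (add not (q1 and q1)):
                not (q3 iff not q3): β-rule — branch into q3, not not q3  //  not q3, not q3.
                  branch 1.1.2.2.1 (add q3, not not q3):
                    not (q1 and q1): β-rule — branch into not q1  //  not q1.
                      branch 1.1.2.2.1.1 (add not q1):
                        ○ open, literals {q1=0, q3=1, q4=1}.
                      branch 1.1.2.2.1.2 (add not q1):
                        ○ open, literals {q1=0, q3=1, q4=1}.
                  branch 1.1.2.2.2 (add not q3, not q3):
                    not (q1 and q1): β-rule — branch into not q1  //  not q1.
                      branch 1.1.2.2.2.1 (add not q1):
                        ○ open, literals {q1=0, q3=0, q4=1}.
                      branch 1.1.2.2.2.2 (add not q1):
                        ○ open, literals {q1=0, q3=0, q4=1}.
      branch 1.2 (add q3):
        ((not q3 or q3) or not (q3 iff not q3)): β-rule — branch into (not q3 or q3)  //  not (q3 iff not q3).
          branch 1.2.1 (add (not q3 or q3)):
            (not q3 or q3): β-rule — branch into not q3  //  q3.
              branch 1.2.1.1 (add not q3):
                × closes — contains both q3 and not q3.
              branch 1.2.1.2 (add q3):
                ○ open, literals {q3=1}.
          branch 1.2.2 (add not (q3 iff not q3)):
            not (q3 iff not q3): β-rule — branch into q3, not not q3  //  not q3, not q3.
              branch 1.2.2.1 (add q3, not not q3):
                ○ open, literals {q3=1}.
              branch 1.2.2.2 (add not q3, not q3):
                × closes — contains both q3 and not q3.
  branch 2 (add not ((q4 implies ((not q1 or not q5) and (q1 and q1))) implies q3), not ((not q3 or q3) or not (q3 iff not q3))):
    not ((q4 implies ((not q1 or not q5) and (q1 and q1))) implies q3): α-rule — add (q4 implies ((not q1 or not q5) and (q1 and q1))), not q3.
    not ((not q3 or q3) or not (q3 iff not q3)): α-rule — add not (not q3 or q3), not not (q3 iff not q3).
    not (not q3 or q3): α-rule — add not not q3, not q3.
    × closes — contains both q3 and not q3.
3 branches closed, 14 open.
Each open branch fixes some atoms; the unmentioned ones are free. Counting distinct full assignments: branch {q1=1, q3=0, q4=1, q5=1} (q2) contributes 2 new; branch {q1=1, q3=1, q4=1, q5=1} (q2) contributes 2 new; branch {q1=0, q3=0, q4=1} (q2, q5) contributes 4 new; branch {q1=0, q3=0, q4=1} (q2, q5) contributes 0 new; branch {q1=0, q3=1, q4=1} (q2, q5) contributes 4 new; branch {q1=0, q3=1, q4=1} (q2, q5) contributes 0 new; branch {q1=1, q3=1, q4=1, q5=1} (q2) contributes 0 new; branch {q1=1, q3=0, q4=1, q5=1} (q2) contributes 0 new; branch {q1=0, q3=1, q4=1} (q2, q5) contributes 0 new; branch {q1=0, q3=1, q4=1} (q2, q5) contributes 0 new; branch {q1=0, q3=0, q4=1} (q2, q5) contributes 0 new; branch {q1=0, q3=0, q4=1} (q2, q5) contributes 0 new; branch {q3=1} (q1, q2, q4, q5) contributes 10 new; branch {q3=1} (q1, q2, q4, q5) contributes 0 new. Total: 22.

22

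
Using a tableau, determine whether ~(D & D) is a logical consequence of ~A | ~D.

No

Initial set: {T (~A | ~D); F ~(D & D)}.
F ~(D & D): α-rule — add T D, T D.
T (~A | ~D): β-rule — branch into T ~A  //  T ~D.
  branch 1 (add T ~A):
    ○ open, literals {A=F, D=T}.
  branch 2 (add T ~D):
    × closes — contains both D and ~D.
1 branch closed, 1 open.
An open branch gives a countermodel: A=F, D=T (unmentioned atoms arbitrary); the premises hold there but the conclusion fails.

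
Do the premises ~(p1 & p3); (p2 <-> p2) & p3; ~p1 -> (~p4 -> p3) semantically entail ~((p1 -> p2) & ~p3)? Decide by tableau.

Initial set: {~(p1 & p3); ((p2 <-> p2) & p3); (~p1 -> (~p4 -> p3)); ~~((p1 -> p2) & ~p3)}.
((p2 <-> p2) & p3): α-rule — add (p2 <-> p2), p3.
~~((p1 -> p2) & ~p3): α-rule — add (p1 -> p2), ~p3.
× closes — contains both p3 and ~p3.
All 1 branch closes.
Every branch closed, so the premises entail the conclusion.

Yes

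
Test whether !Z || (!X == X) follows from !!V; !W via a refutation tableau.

No

Initial set: {!!V; !W; !(!Z || (!X == X))}.
!!V: drop double negation, giving V.
!(!Z || (!X == X)): α-rule — add !!Z, !(!X == X).
!(!X == X): β-rule — branch into !X, !X  //  !!X, X.
  branch 1 (add !X, !X):
    ○ open, literals {V=1, W=0, X=0, Z=1}.
  branch 2 (add !!X, X):
    ○ open, literals {V=1, W=0, X=1, Z=1}.
0 branches closed, 2 open.
An open branch gives a countermodel: V=1, W=0, X=0, Z=1 (unmentioned atoms arbitrary); the premises hold there but the conclusion fails.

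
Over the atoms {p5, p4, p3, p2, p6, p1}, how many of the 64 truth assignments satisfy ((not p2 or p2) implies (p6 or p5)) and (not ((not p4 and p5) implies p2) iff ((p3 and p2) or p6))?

Initial set: {T (((not p2 or p2) implies (p6 or p5)) and (not ((not p4 and p5) implies p2) iff ((p3 and p2) or p6)))}.
T (((not p2 or p2) implies (p6 or p5)) and (not ((not p4 and p5) implies p2) iff ((p3 and p2) or p6))): α-rule — add T ((not p2 or p2) implies (p6 or p5)), T (not ((not p4 and p5) implies p2) iff ((p3 and p2) or p6)).
T ((not p2 or p2) implies (p6 or p5)): β-rule — branch into F (not p2 or p2)  //  T (p6 or p5).
  branch 1 (add F (not p2 or p2)):
    F (not p2 or p2): α-rule — add F not p2, F p2.
    × closes — contains both p2 and not p2.
  branch 2 (add T (p6 or p5)):
    T (not ((not p4 and p5) implies p2) iff ((p3 and p2) or p6)): β-rule — branch into T not ((not p4 and p5) implies p2), T ((p3 and p2) or p6)  //  F not ((not p4 and p5) implies p2), F ((p3 and p2) or p6).
      branch 2.1 (add T not ((not p4 and p5) implies p2), T ((p3 and p2) or p6)):
        T not ((not p4 and p5) implies p2): α-rule — add T (not p4 and p5), F p2.
        T (not p4 and p5): α-rule — add T not p4, T p5.
        T (p6 or p5): β-rule — branch into T p6  //  T p5.
          branch 2.1.1 (add T p6):
            T ((p3 and p2) or p6): β-rule — branch into T (p3 and p2)  //  T p6.
              branch 2.1.1.1 (add T (p3 and p2)):
                T (p3 and p2): α-rule — add T p3, T p2.
                × closes — contains both p2 and not p2.
              branch 2.1.1.2 (add T p6):
                ○ open, literals {p2=F, p4=F, p5=T, p6=T}.
          branch 2.1.2 (add T p5):
            T ((p3 and p2) or p6): β-rule — branch into T (p3 and p2)  //  T p6.
              branch 2.1.2.1 (add T (p3 and p2)):
                T (p3 and p2): α-rule — add T p3, T p2.
                × closes — contains both p2 and not p2.
              branch 2.1.2.2 (add T p6):
                ○ open, literals {p2=F, p4=F, p5=T, p6=T}.
      branch 2.2 (add F not ((not p4 and p5) implies p2), F ((p3 and p2) or p6)):
        F ((p3 and p2) or p6): α-rule — add F (p3 and p2), F p6.
        T (p6 or p5): β-rule — branch into T p6  //  T p5.
          branch 2.2.1 (add T p6):
            × closes — contains both p6 and not p6.
          branch 2.2.2 (add T p5):
            F not ((not p4 and p5) implies p2): β-rule — branch into F (not p4 and p5)  //  T p2.
              branch 2.2.2.1 (add F (not p4 and p5)):
                F (p3 and p2): β-rule — branch into F p3  //  F p2.
                  branch 2.2.2.1.1 (add F p3):
                    F (not p4 and p5): β-rule — branch into F not p4  //  F p5.
                      branch 2.2.2.1.1.1 (add F not p4):
                        ○ open, literals {p3=F, p4=T, p5=T, p6=F}.
                      branch 2.2.2.1.1.2 (add F p5):
                        × closes — contains both p5 and not p5.
                  branch 2.2.2.1.2 (add F p2):
                    F (not p4 and p5): β-rule — branch into F not p4  //  F p5.
                      branch 2.2.2.1.2.1 (add F not p4):
                        ○ open, literals {p2=F, p4=T, p5=T, p6=F}.
                      branch 2.2.2.1.2.2 (add F p5):
                        × closes — contains both p5 and not p5.
              branch 2.2.2.2 (add T p2):
                F (p3 and p2): β-rule — branch into F p3  //  F p2.
                  branch 2.2.2.2.1 (add F p3):
                    ○ open, literals {p2=T, p3=F, p5=T, p6=F}.
                  branch 2.2.2.2.2 (add F p2):
                    × closes — contains both p2 and not p2.
7 branches closed, 5 open.
Each open branch fixes some atoms; the unmentioned ones are free. Counting distinct full assignments: branch {p2=F, p4=F, p5=T, p6=T} (p3, p1) contributes 4 new; branch {p2=F, p4=F, p5=T, p6=T} (p3, p1) contributes 0 new; branch {p3=F, p4=T, p5=T, p6=F} (p2, p1) contributes 4 new; branch {p2=F, p4=T, p5=T, p6=F} (p3, p1) contributes 2 new; branch {p2=T, p3=F, p5=T, p6=F} (p4, p1) contributes 2 new. Total: 12.

12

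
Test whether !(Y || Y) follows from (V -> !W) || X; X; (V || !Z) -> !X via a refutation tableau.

No

Initial set: {((V -> !W) || X); X; ((V || !Z) -> !X); !!(Y || Y)}.
((V -> !W) || X): β-rule — branch into (V -> !W)  //  X.
  branch 1 (add (V -> !W)):
    ((V || !Z) -> !X): β-rule — branch into !(V || !Z)  //  !X.
      branch 1.1 (add !(V || !Z)):
        !(V || !Z): α-rule — add !V, !!Z.
        !!(Y || Y): β-rule — branch into Y  //  Y.
          branch 1.1.1 (add Y):
            (V -> !W): β-rule — branch into !V  //  !W.
              branch 1.1.1.1 (add !V):
                ○ open, literals {V=0, X=1, Y=1, Z=1}.
              branch 1.1.1.2 (add !W):
                ○ open, literals {V=0, W=0, X=1, Y=1, Z=1}.
          branch 1.1.2 (add Y):
            (V -> !W): β-rule — branch into !V  //  !W.
              branch 1.1.2.1 (add !V):
                ○ open, literals {V=0, X=1, Y=1, Z=1}.
              branch 1.1.2.2 (add !W):
                ○ open, literals {V=0, W=0, X=1, Y=1, Z=1}.
      branch 1.2 (add !X):
        × closes — contains both X and !X.
  branch 2 (add X):
    ((V || !Z) -> !X): β-rule — branch into !(V || !Z)  //  !X.
      branch 2.1 (add !(V || !Z)):
        !(V || !Z): α-rule — add !V, !!Z.
        !!(Y || Y): β-rule — branch into Y  //  Y.
          branch 2.1.1 (add Y):
            ○ open, literals {V=0, X=1, Y=1, Z=1}.
          branch 2.1.2 (add Y):
            ○ open, literals {V=0, X=1, Y=1, Z=1}.
      branch 2.2 (add !X):
        × closes — contains both X and !X.
2 branches closed, 6 open.
An open branch gives a countermodel: V=0, X=1, Y=1, Z=1 (unmentioned atoms arbitrary); the premises hold there but the conclusion fails.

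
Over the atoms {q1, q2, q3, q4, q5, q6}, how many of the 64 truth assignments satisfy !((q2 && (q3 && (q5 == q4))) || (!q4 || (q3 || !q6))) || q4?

Initial set: {(!((q2 && (q3 && (q5 == q4))) || (!q4 || (q3 || !q6))) || q4)}.
(!((q2 && (q3 && (q5 == q4))) || (!q4 || (q3 || !q6))) || q4): β-rule — branch into !((q2 && (q3 && (q5 == q4))) || (!q4 || (q3 || !q6)))  //  q4.
  branch 1 (add !((q2 && (q3 && (q5 == q4))) || (!q4 || (q3 || !q6)))):
    !((q2 && (q3 && (q5 == q4))) || (!q4 || (q3 || !q6))): α-rule — add !(q2 && (q3 && (q5 == q4))), !(!q4 || (q3 || !q6)).
    !(!q4 || (q3 || !q6)): α-rule — add !!q4, !(q3 || !q6).
    !(q3 || !q6): α-rule — add !q3, !!q6.
    !(q2 && (q3 && (q5 == q4))): β-rule — branch into !q2  //  !(q3 && (q5 == q4)).
      branch 1.1 (add !q2):
        ○ open, literals {q2=0, q3=0, q4=1, q6=1}.
      branch 1.2 (add !(q3 && (q5 == q4))):
        !(q3 && (q5 == q4)): β-rule — branch into !q3  //  !(q5 == q4).
          branch 1.2.1 (add !q3):
            ○ open, literals {q3=0, q4=1, q6=1}.
          branch 1.2.2 (add !(q5 == q4)):
            !(q5 == q4): β-rule — branch into q5, !q4  //  !q5, q4.
              branch 1.2.2.1 (add q5, !q4):
                × closes — contains both q4 and !q4.
              branch 1.2.2.2 (add !q5, q4):
                ○ open, literals {q3=0, q4=1, q5=0, q6=1}.
  branch 2 (add q4):
    ○ open, literals {q4=1}.
1 branch closed, 4 open.
Each open branch fixes some atoms; the unmentioned ones are free. Counting distinct full assignments: branch {q2=0, q3=0, q4=1, q6=1} (q1, q5) contributes 4 new; branch {q3=0, q4=1, q6=1} (q1, q2, q5) contributes 4 new; branch {q3=0, q4=1, q5=0, q6=1} (q1, q2) contributes 0 new; branch {q4=1} (q1, q2, q3, q5, q6) contributes 24 new. Total: 32.

32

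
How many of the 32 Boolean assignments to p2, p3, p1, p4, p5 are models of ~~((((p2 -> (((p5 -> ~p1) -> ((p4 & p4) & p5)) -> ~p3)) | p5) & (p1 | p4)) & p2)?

Initial set: {~~((((p2 -> (((p5 -> ~p1) -> ((p4 & p4) & p5)) -> ~p3)) | p5) & (p1 | p4)) & p2)}.
~~((((p2 -> (((p5 -> ~p1) -> ((p4 & p4) & p5)) -> ~p3)) | p5) & (p1 | p4)) & p2): drop double negation, giving ((((p2 -> (((p5 -> ~p1) -> ((p4 & p4) & p5)) -> ~p3)) | p5) & (p1 | p4)) & p2).
((((p2 -> (((p5 -> ~p1) -> ((p4 & p4) & p5)) -> ~p3)) | p5) & (p1 | p4)) & p2): α-rule — add (((p2 -> (((p5 -> ~p1) -> ((p4 & p4) & p5)) -> ~p3)) | p5) & (p1 | p4)), p2.
(((p2 -> (((p5 -> ~p1) -> ((p4 & p4) & p5)) -> ~p3)) | p5) & (p1 | p4)): α-rule — add ((p2 -> (((p5 -> ~p1) -> ((p4 & p4) & p5)) -> ~p3)) | p5), (p1 | p4).
((p2 -> (((p5 -> ~p1) -> ((p4 & p4) & p5)) -> ~p3)) | p5): β-rule — branch into (p2 -> (((p5 -> ~p1) -> ((p4 & p4) & p5)) -> ~p3))  //  p5.
  branch 1 (add (p2 -> (((p5 -> ~p1) -> ((p4 & p4) & p5)) -> ~p3))):
    (p1 | p4): β-rule — branch into p1  //  p4.
      branch 1.1 (add p1):
        (p2 -> (((p5 -> ~p1) -> ((p4 & p4) & p5)) -> ~p3)): β-rule — branch into ~p2  //  (((p5 -> ~p1) -> ((p4 & p4) & p5)) -> ~p3).
          branch 1.1.1 (add ~p2):
            × closes — contains both p2 and ~p2.
          branch 1.1.2 (add (((p5 -> ~p1) -> ((p4 & p4) & p5)) -> ~p3)):
            (((p5 -> ~p1) -> ((p4 & p4) & p5)) -> ~p3): β-rule — branch into ~((p5 -> ~p1) -> ((p4 & p4) & p5))  //  ~p3.
              branch 1.1.2.1 (add ~((p5 -> ~p1) -> ((p4 & p4) & p5))):
                ~((p5 -> ~p1) -> ((p4 & p4) & p5)): α-rule — add (p5 -> ~p1), ~((p4 & p4) & p5).
                (p5 -> ~p1): β-rule — branch into ~p5  //  ~p1.
                  branch 1.1.2.1.1 (add ~p5):
                    ~((p4 & p4) & p5): β-rule — branch into ~(p4 & p4)  //  ~p5.
                      branch 1.1.2.1.1.1 (add ~(p4 & p4)):
                        ~(p4 & p4): β-rule — branch into ~p4  //  ~p4.
                          branch 1.1.2.1.1.1.1 (add ~p4):
                            ○ open, literals {p1=1, p2=1, p4=0, p5=0}.
                          branch 1.1.2.1.1.1.2 (add ~p4):
                            ○ open, literals {p1=1, p2=1, p4=0, p5=0}.
                      branch 1.1.2.1.1.2 (add ~p5):
                        ○ open, literals {p1=1, p2=1, p5=0}.
                  branch 1.1.2.1.2 (add ~p1):
                    × closes — contains both p1 and ~p1.
              branch 1.1.2.2 (add ~p3):
                ○ open, literals {p1=1, p2=1, p3=0}.
      branch 1.2 (add p4):
        (p2 -> (((p5 -> ~p1) -> ((p4 & p4) & p5)) -> ~p3)): β-rule — branch into ~p2  //  (((p5 -> ~p1) -> ((p4 & p4) & p5)) -> ~p3).
          branch 1.2.1 (add ~p2):
            × closes — contains both p2 and ~p2.
          branch 1.2.2 (add (((p5 -> ~p1) -> ((p4 & p4) & p5)) -> ~p3)):
            (((p5 -> ~p1) -> ((p4 & p4) & p5)) -> ~p3): β-rule — branch into ~((p5 -> ~p1) -> ((p4 & p4) & p5))  //  ~p3.
              branch 1.2.2.1 (add ~((p5 -> ~p1) -> ((p4 & p4) & p5))):
                ~((p5 -> ~p1) -> ((p4 & p4) & p5)): α-rule — add (p5 -> ~p1), ~((p4 & p4) & p5).
                (p5 -> ~p1): β-rule — branch into ~p5  //  ~p1.
                  branch 1.2.2.1.1 (add ~p5):
                    ~((p4 & p4) & p5): β-rule — branch into ~(p4 & p4)  //  ~p5.
                      branch 1.2.2.1.1.1 (add ~(p4 & p4)):
                        ~(p4 & p4): β-rule — branch into ~p4  //  ~p4.
                          branch 1.2.2.1.1.1.1 (add ~p4):
                            × closes — contains both p4 and ~p4.
                          branch 1.2.2.1.1.1.2 (add ~p4):
                            × closes — contains both p4 and ~p4.
                      branch 1.2.2.1.1.2 (add ~p5):
                        ○ open, literals {p2=1, p4=1, p5=0}.
                  branch 1.2.2.1.2 (add ~p1):
                    ~((p4 & p4) & p5): β-rule — branch into ~(p4 & p4)  //  ~p5.
                      branch 1.2.2.1.2.1 (add ~(p4 & p4)):
                        ~(p4 & p4): β-rule — branch into ~p4  //  ~p4.
                          branch 1.2.2.1.2.1.1 (add ~p4):
                            × closes — contains both p4 and ~p4.
                          branch 1.2.2.1.2.1.2 (add ~p4):
                            × closes — contains both p4 and ~p4.
                      branch 1.2.2.1.2.2 (add ~p5):
                        ○ open, literals {p1=0, p2=1, p4=1, p5=0}.
              branch 1.2.2.2 (add ~p3):
                ○ open, literals {p2=1, p3=0, p4=1}.
  branch 2 (add p5):
    (p1 | p4): β-rule — branch into p1  //  p4.
      branch 2.1 (add p1):
        ○ open, literals {p1=1, p2=1, p5=1}.
      branch 2.2 (add p4):
        ○ open, literals {p2=1, p4=1, p5=1}.
7 branches closed, 9 open.
Each open branch fixes some atoms; the unmentioned ones are free. Counting distinct full assignments: branch {p1=1, p2=1, p4=0, p5=0} (p3) contributes 2 new; branch {p1=1, p2=1, p4=0, p5=0} (p3) contributes 0 new; branch {p1=1, p2=1, p5=0} (p3, p4) contributes 2 new; branch {p1=1, p2=1, p3=0} (p4, p5) contributes 2 new; branch {p2=1, p4=1, p5=0} (p3, p1) contributes 2 new; branch {p1=0, p2=1, p4=1, p5=0} (p3) contributes 0 new; branch {p2=1, p3=0, p4=1} (p1, p5) contributes 1 new; branch {p1=1, p2=1, p5=1} (p3, p4) contributes 2 new; branch {p2=1, p4=1, p5=1} (p3, p1) contributes 1 new. Total: 12.

12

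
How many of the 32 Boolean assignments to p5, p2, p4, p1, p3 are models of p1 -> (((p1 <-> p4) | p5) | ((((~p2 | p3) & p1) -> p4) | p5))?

29

Initial set: {(p1 -> (((p1 <-> p4) | p5) | ((((~p2 | p3) & p1) -> p4) | p5)))}.
(p1 -> (((p1 <-> p4) | p5) | ((((~p2 | p3) & p1) -> p4) | p5))): β-rule — branch into ~p1  //  (((p1 <-> p4) | p5) | ((((~p2 | p3) & p1) -> p4) | p5)).
  branch 1 (add ~p1):
    ○ open, literals {p1=false}.
  branch 2 (add (((p1 <-> p4) | p5) | ((((~p2 | p3) & p1) -> p4) | p5))):
    (((p1 <-> p4) | p5) | ((((~p2 | p3) & p1) -> p4) | p5)): β-rule — branch into ((p1 <-> p4) | p5)  //  ((((~p2 | p3) & p1) -> p4) | p5).
      branch 2.1 (add ((p1 <-> p4) | p5)):
        ((p1 <-> p4) | p5): β-rule — branch into (p1 <-> p4)  //  p5.
          branch 2.1.1 (add (p1 <-> p4)):
            (p1 <-> p4): β-rule — branch into p1, p4  //  ~p1, ~p4.
              branch 2.1.1.1 (add p1, p4):
                ○ open, literals {p1=true, p4=true}.
              branch 2.1.1.2 (add ~p1, ~p4):
                ○ open, literals {p1=false, p4=false}.
          branch 2.1.2 (add p5):
            ○ open, literals {p5=true}.
      branch 2.2 (add ((((~p2 | p3) & p1) -> p4) | p5)):
        ((((~p2 | p3) & p1) -> p4) | p5): β-rule — branch into (((~p2 | p3) & p1) -> p4)  //  p5.
          branch 2.2.1 (add (((~p2 | p3) & p1) -> p4)):
            (((~p2 | p3) & p1) -> p4): β-rule — branch into ~((~p2 | p3) & p1)  //  p4.
              branch 2.2.1.1 (add ~((~p2 | p3) & p1)):
                ~((~p2 | p3) & p1): β-rule — branch into ~(~p2 | p3)  //  ~p1.
                  branch 2.2.1.1.1 (add ~(~p2 | p3)):
                    ~(~p2 | p3): α-rule — add ~~p2, ~p3.
                    ○ open, literals {p2=true, p3=false}.
                  branch 2.2.1.1.2 (add ~p1):
                    ○ open, literals {p1=false}.
              branch 2.2.1.2 (add p4):
                ○ open, literals {p4=true}.
          branch 2.2.2 (add p5):
            ○ open, literals {p5=true}.
0 branches closed, 8 open.
Each open branch fixes some atoms; the unmentioned ones are free. Counting distinct full assignments: branch {p1=false} (p5, p2, p4, p3) contributes 16 new; branch {p1=true, p4=true} (p5, p2, p3) contributes 8 new; branch {p1=false, p4=false} (p5, p2, p3) contributes 0 new; branch {p5=true} (p2, p4, p1, p3) contributes 4 new; branch {p2=true, p3=false} (p5, p4, p1) contributes 1 new; branch {p1=false} (p5, p2, p4, p3) contributes 0 new; branch {p4=true} (p5, p2, p1, p3) contributes 0 new; branch {p5=true} (p2, p4, p1, p3) contributes 0 new. Total: 29.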